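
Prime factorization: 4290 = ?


4290 / 2 = 2145
2145 / 3 = 715
715 / 5 = 143
143 / 11 = 13
13 / 13 = 1
4290 = 2 × 3 × 5 × 11 × 13


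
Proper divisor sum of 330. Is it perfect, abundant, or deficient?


Proper divisors: 1, 2, 3, 5, 6, 10, 11, 15, 22, 30, 33, 55, 66, 110, 165
Sum = 1 + 2 + 3 + 5 + 6 + 10 + 11 + 15 + 22 + 30 + 33 + 55 + 66 + 110 + 165 = 534
534 > 330 → abundant

s(330) = 534 (abundant)


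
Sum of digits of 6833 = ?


6 + 8 + 3 + 3 = 20


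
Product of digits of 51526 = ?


5 × 1 × 5 × 2 × 6 = 300


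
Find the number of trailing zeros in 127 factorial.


floor(127/5) = 25
floor(127/25) = 5
floor(127/125) = 1
Total = 31

31 trailing zeros


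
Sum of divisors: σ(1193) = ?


Divisors of 1193: 1, 1193
Sum = 1 + 1193 = 1194

σ(1193) = 1194


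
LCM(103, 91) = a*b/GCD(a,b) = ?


GCD(103, 91) = 1
LCM = 103*91/1 = 9373/1 = 9373

LCM = 9373


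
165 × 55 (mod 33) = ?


165 × 55 = 9075
9075 mod 33 = 0


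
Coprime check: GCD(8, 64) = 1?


Euclidean algorithm:
64 = 8 * 8 + 0
GCD(8, 64) = 8

No, not coprime (GCD = 8)


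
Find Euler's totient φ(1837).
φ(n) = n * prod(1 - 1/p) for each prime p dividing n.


1837 = 11 × 167
Prime factors: 11, 167
φ(1837) = 1837 × (1-1/11) × (1-1/167)
= 1837 × 10/11 × 166/167 = 1660

φ(1837) = 1660


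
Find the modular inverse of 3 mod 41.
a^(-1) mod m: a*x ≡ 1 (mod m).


Use the extended Euclidean algorithm on (41, 3); each row r = 41*s + 3*t:
r=41, s=1, t=0
r=3, s=0, t=1
q=13: r=2, s=1, t=-13   [41*(1) + 3*(-13) = 2]
q=1: r=1, s=-1, t=14   [41*(-1) + 3*(14) = 1]
q=2: r=0, s=3, t=-41   [41*(3) + 3*(-41) = 0]
GCD = 1 with t = 14, so 3*(14) ≡ 1 (mod 41)
Inverse = 14 mod 41 = 14
Check: 3 * 14 = 42 ≡ 1 (mod 41)

3^(-1) ≡ 14 (mod 41)


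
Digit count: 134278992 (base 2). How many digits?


134278992 in base 2 = 1000000000001110111101010000
Number of digits = 28

28 digits (base 2)


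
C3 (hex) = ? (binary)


C3 (base 16) = 195 (decimal)
195 (decimal) = 11000011 (base 2)


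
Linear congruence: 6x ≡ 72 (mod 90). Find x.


GCD(6, 90) = 6 divides 72
Divide: 1x ≡ 12 (mod 15)
x ≡ 12 (mod 15)


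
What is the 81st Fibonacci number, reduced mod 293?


F(k) mod 293 for k=1..81:
1, 1, 2, 3, 5, 8, 13, 21, 34, 55, 89, 144, 233, 84, 24, 108, 132, 240, 79, 26, 105, 131, 236, 74, 17, 91, 108, 199, 14, 213, 227, 147, 81, 228, 16, 244, 260, 211, 178, 96, 274, 77, 58, 135, 193, 35, 228, 263, 198, 168, 73, 241, 21, 262, 283, 252, 242, 201, 150, 58, 208, 266, 181, 154, 42, 196, 238, 141, 86, 227, 20, 247, 267, 221, 195, 123, 25, 148, 173, 28, 201
F(81) mod 293 = 201


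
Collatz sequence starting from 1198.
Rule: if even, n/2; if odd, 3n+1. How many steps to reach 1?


1198 → 599 → 1798 → 899 → 2698 → 1349 → 4048 → 2024 → 1012 → 506 → 253 → 760 → 380 → 190 → 95 → 286 → 143 → 430 → 215 → 646 → 323 → 970 → 485 → 1456 → 728 → 364 → 182 → 91 → 274 → 137 → 412 → 206 → 103 → 310 → 155 → 466 → 233 → 700 → 350 → 175 → 526 → 263 → 790 → 395 → 1186 → 593 → 1780 → 890 → 445 → 1336 → 668 → 334 → 167 → 502 → 251 → 754 → 377 → 1132 → 566 → 283 → 850 → 425 → 1276 → 638 → 319 → 958 → 479 → 1438 → 719 → 2158 → 1079 → 3238 → 1619 → 4858 → 2429 → 7288 → 3644 → 1822 → 911 → 2734 → 1367 → 4102 → 2051 → 6154 → 3077 → 9232 → 4616 → 2308 → 1154 → 577 → 1732 → 866 → 433 → 1300 → 650 → 325 → 976 → 488 → 244 → 122 → 61 → 184 → 92 → 46 → 23 → 70 → 35 → 106 → 53 → 160 → 80 → 40 → 20 → 10 → 5 → 16 → 8 → 4 → 2 → 1
Total steps = 119

119 steps


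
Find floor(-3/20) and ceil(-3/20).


-3/20 = -0.1500
floor = -1
ceil = 0

floor = -1, ceil = 0


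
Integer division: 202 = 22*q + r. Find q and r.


202 = 22 * 9 + 4
Check: 198 + 4 = 202

q = 9, r = 4


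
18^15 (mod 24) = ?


18^1 mod 24 = 18
18^2 mod 24 = 12
18^3 mod 24 = 0
18^4 mod 24 = 0
18^5 mod 24 = 0
18^6 mod 24 = 0
18^7 mod 24 = 0
18^8 mod 24 = 0
18^9 mod 24 = 0
18^10 mod 24 = 0
18^11 mod 24 = 0
18^12 mod 24 = 0
18^13 mod 24 = 0
18^14 mod 24 = 0
18^15 mod 24 = 0


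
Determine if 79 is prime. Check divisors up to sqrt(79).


Check divisors up to sqrt(79) = 8.8882
No divisors found.
79 is prime.

Yes, 79 is prime


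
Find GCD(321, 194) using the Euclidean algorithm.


321 = 1 * 194 + 127
194 = 1 * 127 + 67
127 = 1 * 67 + 60
67 = 1 * 60 + 7
60 = 8 * 7 + 4
7 = 1 * 4 + 3
4 = 1 * 3 + 1
3 = 3 * 1 + 0
GCD = 1


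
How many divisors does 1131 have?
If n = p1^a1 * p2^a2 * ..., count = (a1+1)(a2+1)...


1131 = 3^1 × 13^1 × 29^1
d(1131) = (1+1) × (1+1) × (1+1) = 8

8 divisors


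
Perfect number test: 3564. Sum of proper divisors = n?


Proper divisors of 3564: 1, 2, 3, 4, 6, 9, 11, 12, 18, 22, 27, 33, 36, 44, 54, 66, 81, 99, 108, 132, 162, 198, 297, 324, 396, 594, 891, 1188, 1782
Sum = 1 + 2 + 3 + 4 + 6 + 9 + 11 + 12 + 18 + 22 + 27 + 33 + 36 + 44 + 54 + 66 + 81 + 99 + 108 + 132 + 162 + 198 + 297 + 324 + 396 + 594 + 891 + 1188 + 1782 = 6600

No, 3564 is not perfect (6600 ≠ 3564)


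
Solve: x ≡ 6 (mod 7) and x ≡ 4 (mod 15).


M = 7*15 = 105
M1 = M/7 = 15, M2 = M/15 = 7
M1^(-1) mod 7 = 1, M2^(-1) mod 15 = 13
x = 6*15*1 + 4*7*13 = 454
454 mod 105 = 34
Check: 34 mod 7 = 6 ✓, 34 mod 15 = 4 ✓

x ≡ 34 (mod 105)


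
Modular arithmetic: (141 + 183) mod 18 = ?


141 + 183 = 324
324 mod 18 = 0


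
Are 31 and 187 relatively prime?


Euclidean algorithm:
187 = 6 * 31 + 1
31 = 31 * 1 + 0
GCD(31, 187) = 1

Yes, coprime (GCD = 1)


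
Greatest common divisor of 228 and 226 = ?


228 = 1 * 226 + 2
226 = 113 * 2 + 0
GCD = 2


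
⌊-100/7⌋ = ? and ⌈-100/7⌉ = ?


-100/7 = -14.2857
floor = -15
ceil = -14

floor = -15, ceil = -14


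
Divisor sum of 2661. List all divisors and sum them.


Divisors of 2661: 1, 3, 887, 2661
Sum = 1 + 3 + 887 + 2661 = 3552

σ(2661) = 3552


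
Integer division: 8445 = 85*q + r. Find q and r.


8445 = 85 * 99 + 30
Check: 8415 + 30 = 8445

q = 99, r = 30


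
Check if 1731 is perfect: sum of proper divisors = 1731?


Proper divisors of 1731: 1, 3, 577
Sum = 1 + 3 + 577 = 581

No, 1731 is not perfect (581 ≠ 1731)


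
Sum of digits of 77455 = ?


7 + 7 + 4 + 5 + 5 = 28


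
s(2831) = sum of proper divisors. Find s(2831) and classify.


Proper divisors: 1, 19, 149
Sum = 1 + 19 + 149 = 169
169 < 2831 → deficient

s(2831) = 169 (deficient)


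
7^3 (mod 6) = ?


7^1 mod 6 = 1
7^2 mod 6 = 1
7^3 mod 6 = 1


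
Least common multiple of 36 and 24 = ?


GCD(36, 24) = 12
LCM = 36*24/12 = 864/12 = 72

LCM = 72


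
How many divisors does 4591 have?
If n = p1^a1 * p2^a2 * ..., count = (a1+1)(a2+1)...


4591 = 4591^1
d(4591) = (1+1) = 2

2 divisors


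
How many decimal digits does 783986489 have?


783986489 has 9 digits in base 10
floor(log10(783986489)) + 1 = floor(8.8943) + 1 = 9

9 digits (base 10)


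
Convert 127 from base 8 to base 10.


127 (base 8) = 87 (decimal)
87 (decimal) = 87 (base 10)


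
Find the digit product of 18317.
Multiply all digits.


1 × 8 × 3 × 1 × 7 = 168


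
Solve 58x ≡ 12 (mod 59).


GCD(58, 59) = 1, unique solution
a^(-1) mod 59 = 58
x = 58 * 12 mod 59 = 47

x ≡ 47 (mod 59)


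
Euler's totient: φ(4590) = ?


4590 = 2 × 3^3 × 5 × 17
Prime factors: 2, 3, 5, 17
φ(4590) = 4590 × (1-1/2) × (1-1/3) × (1-1/5) × (1-1/17)
= 4590 × 1/2 × 2/3 × 4/5 × 16/17 = 1152

φ(4590) = 1152


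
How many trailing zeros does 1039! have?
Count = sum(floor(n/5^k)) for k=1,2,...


floor(1039/5) = 207
floor(1039/25) = 41
floor(1039/125) = 8
floor(1039/625) = 1
Total = 257

257 trailing zeros


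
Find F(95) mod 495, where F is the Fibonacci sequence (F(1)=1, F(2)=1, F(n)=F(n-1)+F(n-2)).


F(k) mod 495 for k=1..95:
1, 1, 2, 3, 5, 8, 13, 21, 34, 55, 89, 144, 233, 377, 115, 492, 112, 109, 221, 330, 56, 386, 442, 333, 280, 118, 398, 21, 419, 440, 364, 309, 178, 487, 170, 162, 332, 494, 331, 330, 166, 1, 167, 168, 335, 8, 343, 351, 199, 55, 254, 309, 68, 377, 445, 327, 277, 109, 386, 0, 386, 386, 277, 168, 445, 118, 68, 186, 254, 440, 199, 144, 343, 487, 335, 327, 167, 494, 166, 165, 331, 1, 332, 333, 170, 8, 178, 186, 364, 55, 419, 474, 398, 377, 280
F(95) mod 495 = 280


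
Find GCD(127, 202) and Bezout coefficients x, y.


Tabular extended Euclidean (each row: r = 127*s + 202*t):
r=127, s=1, t=0
r=202, s=0, t=1
q=0: r=127, s=1, t=0   [127*(1) + 202*(0) = 127]
q=1: r=75, s=-1, t=1   [127*(-1) + 202*(1) = 75]
q=1: r=52, s=2, t=-1   [127*(2) + 202*(-1) = 52]
q=1: r=23, s=-3, t=2   [127*(-3) + 202*(2) = 23]
q=2: r=6, s=8, t=-5   [127*(8) + 202*(-5) = 6]
q=3: r=5, s=-27, t=17   [127*(-27) + 202*(17) = 5]
q=1: r=1, s=35, t=-22   [127*(35) + 202*(-22) = 1]
q=5: r=0, s=-202, t=127   [127*(-202) + 202*(127) = 0]
GCD = 1; from the row with r=1: x=35, y=-22
Check: 127*(35) + 202*(-22) = 4445 - 4444 = 1

GCD = 1, x = 35, y = -22


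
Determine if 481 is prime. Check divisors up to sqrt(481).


481 / 13 = 37 (exact division)
481 is NOT prime.

No, 481 is not prime


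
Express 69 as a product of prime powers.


69 / 3 = 23
23 / 23 = 1
69 = 3 × 23


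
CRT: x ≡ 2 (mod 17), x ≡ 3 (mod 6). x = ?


M = 17*6 = 102
M1 = M/17 = 6, M2 = M/6 = 17
M1^(-1) mod 17 = 3, M2^(-1) mod 6 = 5
x = 2*6*3 + 3*17*5 = 291
291 mod 102 = 87
Check: 87 mod 17 = 2 ✓, 87 mod 6 = 3 ✓

x ≡ 87 (mod 102)


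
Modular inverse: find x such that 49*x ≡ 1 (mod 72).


Use the extended Euclidean algorithm on (72, 49); each row r = 72*s + 49*t:
r=72, s=1, t=0
r=49, s=0, t=1
q=1: r=23, s=1, t=-1   [72*(1) + 49*(-1) = 23]
q=2: r=3, s=-2, t=3   [72*(-2) + 49*(3) = 3]
q=7: r=2, s=15, t=-22   [72*(15) + 49*(-22) = 2]
q=1: r=1, s=-17, t=25   [72*(-17) + 49*(25) = 1]
q=2: r=0, s=49, t=-72   [72*(49) + 49*(-72) = 0]
GCD = 1 with t = 25, so 49*(25) ≡ 1 (mod 72)
Inverse = 25 mod 72 = 25
Check: 49 * 25 = 1225 ≡ 1 (mod 72)

49^(-1) ≡ 25 (mod 72)


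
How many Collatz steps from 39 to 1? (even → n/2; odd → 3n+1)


39 → 118 → 59 → 178 → 89 → 268 → 134 → 67 → 202 → 101 → 304 → 152 → 76 → 38 → 19 → 58 → 29 → 88 → 44 → 22 → 11 → 34 → 17 → 52 → 26 → 13 → 40 → 20 → 10 → 5 → 16 → 8 → 4 → 2 → 1
Total steps = 34

34 steps


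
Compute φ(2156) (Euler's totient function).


2156 = 2^2 × 7^2 × 11
Prime factors: 2, 7, 11
φ(2156) = 2156 × (1-1/2) × (1-1/7) × (1-1/11)
= 2156 × 1/2 × 6/7 × 10/11 = 840

φ(2156) = 840


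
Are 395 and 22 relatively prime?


Euclidean algorithm:
395 = 17 * 22 + 21
22 = 1 * 21 + 1
21 = 21 * 1 + 0
GCD(395, 22) = 1

Yes, coprime (GCD = 1)


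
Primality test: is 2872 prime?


2872 / 2 = 1436 (exact division)
2872 is NOT prime.

No, 2872 is not prime


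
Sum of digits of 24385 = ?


2 + 4 + 3 + 8 + 5 = 22


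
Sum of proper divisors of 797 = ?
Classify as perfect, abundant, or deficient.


Proper divisors: 1
Sum = 1 = 1
1 < 797 → deficient

s(797) = 1 (deficient)


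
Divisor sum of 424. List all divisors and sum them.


Divisors of 424: 1, 2, 4, 8, 53, 106, 212, 424
Sum = 1 + 2 + 4 + 8 + 53 + 106 + 212 + 424 = 810

σ(424) = 810


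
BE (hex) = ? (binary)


BE (base 16) = 190 (decimal)
190 (decimal) = 10111110 (base 2)


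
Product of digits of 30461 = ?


3 × 0 × 4 × 6 × 1 = 0


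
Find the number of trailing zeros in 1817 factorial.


floor(1817/5) = 363
floor(1817/25) = 72
floor(1817/125) = 14
floor(1817/625) = 2
Total = 451

451 trailing zeros


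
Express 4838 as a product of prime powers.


4838 / 2 = 2419
2419 / 41 = 59
59 / 59 = 1
4838 = 2 × 41 × 59


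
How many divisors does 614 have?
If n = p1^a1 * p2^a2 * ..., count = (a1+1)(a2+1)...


614 = 2^1 × 307^1
d(614) = (1+1) × (1+1) = 4

4 divisors


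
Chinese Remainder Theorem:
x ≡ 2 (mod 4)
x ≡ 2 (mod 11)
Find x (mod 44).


M = 4*11 = 44
M1 = M/4 = 11, M2 = M/11 = 4
M1^(-1) mod 4 = 3, M2^(-1) mod 11 = 3
x = 2*11*3 + 2*4*3 = 90
90 mod 44 = 2
Check: 2 mod 4 = 2 ✓, 2 mod 11 = 2 ✓

x ≡ 2 (mod 44)


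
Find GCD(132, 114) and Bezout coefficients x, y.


Tabular extended Euclidean (each row: r = 132*s + 114*t):
r=132, s=1, t=0
r=114, s=0, t=1
q=1: r=18, s=1, t=-1   [132*(1) + 114*(-1) = 18]
q=6: r=6, s=-6, t=7   [132*(-6) + 114*(7) = 6]
q=3: r=0, s=19, t=-22   [132*(19) + 114*(-22) = 0]
GCD = 6; from the row with r=6: x=-6, y=7
Check: 132*(-6) + 114*(7) = -792 + 798 = 6

GCD = 6, x = -6, y = 7


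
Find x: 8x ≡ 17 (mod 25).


GCD(8, 25) = 1, unique solution
a^(-1) mod 25 = 22
x = 22 * 17 mod 25 = 24

x ≡ 24 (mod 25)


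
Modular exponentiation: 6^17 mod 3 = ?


6^1 mod 3 = 0
6^2 mod 3 = 0
6^3 mod 3 = 0
6^4 mod 3 = 0
6^5 mod 3 = 0
6^6 mod 3 = 0
6^7 mod 3 = 0
6^8 mod 3 = 0
6^9 mod 3 = 0
6^10 mod 3 = 0
6^11 mod 3 = 0
6^12 mod 3 = 0
6^13 mod 3 = 0
6^14 mod 3 = 0
6^15 mod 3 = 0
6^16 mod 3 = 0
6^17 mod 3 = 0


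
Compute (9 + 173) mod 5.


9 + 173 = 182
182 mod 5 = 2


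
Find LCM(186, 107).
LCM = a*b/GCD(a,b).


GCD(186, 107) = 1
LCM = 186*107/1 = 19902/1 = 19902

LCM = 19902


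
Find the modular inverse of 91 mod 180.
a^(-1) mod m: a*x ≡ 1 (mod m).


Use the extended Euclidean algorithm on (180, 91); each row r = 180*s + 91*t:
r=180, s=1, t=0
r=91, s=0, t=1
q=1: r=89, s=1, t=-1   [180*(1) + 91*(-1) = 89]
q=1: r=2, s=-1, t=2   [180*(-1) + 91*(2) = 2]
q=44: r=1, s=45, t=-89   [180*(45) + 91*(-89) = 1]
q=2: r=0, s=-91, t=180   [180*(-91) + 91*(180) = 0]
GCD = 1 with t = -89, so 91*(-89) ≡ 1 (mod 180)
Inverse = -89 mod 180 = 91
Check: 91 * 91 = 8281 ≡ 1 (mod 180)

91^(-1) ≡ 91 (mod 180)


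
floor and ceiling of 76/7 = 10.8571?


76/7 = 10.8571
floor = 10
ceil = 11

floor = 10, ceil = 11


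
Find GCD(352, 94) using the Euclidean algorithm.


352 = 3 * 94 + 70
94 = 1 * 70 + 24
70 = 2 * 24 + 22
24 = 1 * 22 + 2
22 = 11 * 2 + 0
GCD = 2


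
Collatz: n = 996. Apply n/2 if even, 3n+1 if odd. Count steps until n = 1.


996 → 498 → 249 → 748 → 374 → 187 → 562 → 281 → 844 → 422 → 211 → 634 → 317 → 952 → 476 → 238 → 119 → 358 → 179 → 538 → 269 → 808 → 404 → 202 → 101 → 304 → 152 → 76 → 38 → 19 → 58 → 29 → 88 → 44 → 22 → 11 → 34 → 17 → 52 → 26 → 13 → 40 → 20 → 10 → 5 → 16 → 8 → 4 → 2 → 1
Total steps = 49

49 steps


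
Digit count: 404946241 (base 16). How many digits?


404946241 in base 16 = 1822FD41
Number of digits = 8

8 digits (base 16)


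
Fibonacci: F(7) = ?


Sequence: 1, 1, 2, 3, 5, 8, 13
F(7) = 13


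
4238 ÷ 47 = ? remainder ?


4238 = 47 * 90 + 8
Check: 4230 + 8 = 4238

q = 90, r = 8


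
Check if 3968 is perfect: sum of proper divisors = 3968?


Proper divisors of 3968: 1, 2, 4, 8, 16, 31, 32, 62, 64, 124, 128, 248, 496, 992, 1984
Sum = 1 + 2 + 4 + 8 + 16 + 31 + 32 + 62 + 64 + 124 + 128 + 248 + 496 + 992 + 1984 = 4192

No, 3968 is not perfect (4192 ≠ 3968)


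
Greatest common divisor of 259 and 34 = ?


259 = 7 * 34 + 21
34 = 1 * 21 + 13
21 = 1 * 13 + 8
13 = 1 * 8 + 5
8 = 1 * 5 + 3
5 = 1 * 3 + 2
3 = 1 * 2 + 1
2 = 2 * 1 + 0
GCD = 1


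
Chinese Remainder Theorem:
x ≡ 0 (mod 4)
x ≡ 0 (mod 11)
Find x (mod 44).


M = 4*11 = 44
M1 = M/4 = 11, M2 = M/11 = 4
M1^(-1) mod 4 = 3, M2^(-1) mod 11 = 3
x = 0*11*3 + 0*4*3 = 0
0 mod 44 = 0
Check: 0 mod 4 = 0 ✓, 0 mod 11 = 0 ✓

x ≡ 0 (mod 44)


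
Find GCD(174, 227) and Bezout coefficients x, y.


Tabular extended Euclidean (each row: r = 174*s + 227*t):
r=174, s=1, t=0
r=227, s=0, t=1
q=0: r=174, s=1, t=0   [174*(1) + 227*(0) = 174]
q=1: r=53, s=-1, t=1   [174*(-1) + 227*(1) = 53]
q=3: r=15, s=4, t=-3   [174*(4) + 227*(-3) = 15]
q=3: r=8, s=-13, t=10   [174*(-13) + 227*(10) = 8]
q=1: r=7, s=17, t=-13   [174*(17) + 227*(-13) = 7]
q=1: r=1, s=-30, t=23   [174*(-30) + 227*(23) = 1]
q=7: r=0, s=227, t=-174   [174*(227) + 227*(-174) = 0]
GCD = 1; from the row with r=1: x=-30, y=23
Check: 174*(-30) + 227*(23) = -5220 + 5221 = 1

GCD = 1, x = -30, y = 23


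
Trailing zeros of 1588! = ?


floor(1588/5) = 317
floor(1588/25) = 63
floor(1588/125) = 12
floor(1588/625) = 2
Total = 394

394 trailing zeros


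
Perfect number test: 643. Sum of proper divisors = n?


Proper divisors of 643: 1
Sum = 1 = 1

No, 643 is not perfect (1 ≠ 643)


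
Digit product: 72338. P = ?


7 × 2 × 3 × 3 × 8 = 1008


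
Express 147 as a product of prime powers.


147 / 3 = 49
49 / 7 = 7
7 / 7 = 1
147 = 3 × 7^2


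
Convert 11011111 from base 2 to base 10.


11011111 (base 2) = 223 (decimal)
223 (decimal) = 223 (base 10)


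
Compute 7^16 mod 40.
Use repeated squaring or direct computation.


7^1 mod 40 = 7
7^2 mod 40 = 9
7^3 mod 40 = 23
7^4 mod 40 = 1
7^5 mod 40 = 7
7^6 mod 40 = 9
7^7 mod 40 = 23
7^8 mod 40 = 1
7^9 mod 40 = 7
7^10 mod 40 = 9
7^11 mod 40 = 23
7^12 mod 40 = 1
7^13 mod 40 = 7
7^14 mod 40 = 9
7^15 mod 40 = 23
7^16 mod 40 = 1


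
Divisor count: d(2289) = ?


2289 = 3^1 × 7^1 × 109^1
d(2289) = (1+1) × (1+1) × (1+1) = 8

8 divisors


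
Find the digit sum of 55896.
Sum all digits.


5 + 5 + 8 + 9 + 6 = 33


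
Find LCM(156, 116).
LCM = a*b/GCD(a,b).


GCD(156, 116) = 4
LCM = 156*116/4 = 18096/4 = 4524

LCM = 4524


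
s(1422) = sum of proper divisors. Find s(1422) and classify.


Proper divisors: 1, 2, 3, 6, 9, 18, 79, 158, 237, 474, 711
Sum = 1 + 2 + 3 + 6 + 9 + 18 + 79 + 158 + 237 + 474 + 711 = 1698
1698 > 1422 → abundant

s(1422) = 1698 (abundant)


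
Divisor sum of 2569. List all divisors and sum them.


Divisors of 2569: 1, 7, 367, 2569
Sum = 1 + 7 + 367 + 2569 = 2944

σ(2569) = 2944


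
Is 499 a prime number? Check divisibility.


Check divisors up to sqrt(499) = 22.3383
No divisors found.
499 is prime.

Yes, 499 is prime


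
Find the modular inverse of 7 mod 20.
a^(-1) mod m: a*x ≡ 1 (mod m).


Use the extended Euclidean algorithm on (20, 7); each row r = 20*s + 7*t:
r=20, s=1, t=0
r=7, s=0, t=1
q=2: r=6, s=1, t=-2   [20*(1) + 7*(-2) = 6]
q=1: r=1, s=-1, t=3   [20*(-1) + 7*(3) = 1]
q=6: r=0, s=7, t=-20   [20*(7) + 7*(-20) = 0]
GCD = 1 with t = 3, so 7*(3) ≡ 1 (mod 20)
Inverse = 3 mod 20 = 3
Check: 7 * 3 = 21 ≡ 1 (mod 20)

7^(-1) ≡ 3 (mod 20)


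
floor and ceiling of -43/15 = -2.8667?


-43/15 = -2.8667
floor = -3
ceil = -2

floor = -3, ceil = -2


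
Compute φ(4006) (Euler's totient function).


4006 = 2 × 2003
Prime factors: 2, 2003
φ(4006) = 4006 × (1-1/2) × (1-1/2003)
= 4006 × 1/2 × 2002/2003 = 2002

φ(4006) = 2002


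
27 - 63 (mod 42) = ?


27 - 63 = -36
-36 mod 42 = 6


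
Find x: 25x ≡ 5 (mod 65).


GCD(25, 65) = 5 divides 5
Divide: 5x ≡ 1 (mod 13)
x ≡ 8 (mod 13)


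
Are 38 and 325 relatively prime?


Euclidean algorithm:
325 = 8 * 38 + 21
38 = 1 * 21 + 17
21 = 1 * 17 + 4
17 = 4 * 4 + 1
4 = 4 * 1 + 0
GCD(38, 325) = 1

Yes, coprime (GCD = 1)


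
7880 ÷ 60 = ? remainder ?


7880 = 60 * 131 + 20
Check: 7860 + 20 = 7880

q = 131, r = 20


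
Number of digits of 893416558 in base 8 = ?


893416558 in base 8 = 6520072156
Number of digits = 10

10 digits (base 8)


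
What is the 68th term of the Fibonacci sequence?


Sequence: 1, 1, 2, 3, 5, 8, 13, 21, 34, 55, 89, 144, 233, 377, 610, 987, 1597, 2584, 4181, 6765, 10946, 17711, 28657, 46368, 75025, 121393, 196418, 317811, 514229, 832040, 1346269, 2178309, 3524578, 5702887, 9227465, 14930352, 24157817, 39088169, 63245986, 102334155, 165580141, 267914296, 433494437, 701408733, 1134903170, 1836311903, 2971215073, 4807526976, 7778742049, 12586269025, 20365011074, 32951280099, 53316291173, 86267571272, 139583862445, 225851433717, 365435296162, 591286729879, 956722026041, 1548008755920, 2504730781961, 4052739537881, 6557470319842, 10610209857723, 17167680177565, 27777890035288, 44945570212853, 72723460248141
F(68) = 72723460248141


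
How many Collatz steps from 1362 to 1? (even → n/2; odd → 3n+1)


1362 → 681 → 2044 → 1022 → 511 → 1534 → 767 → 2302 → 1151 → 3454 → 1727 → 5182 → 2591 → 7774 → 3887 → 11662 → 5831 → 17494 → 8747 → 26242 → 13121 → 39364 → 19682 → 9841 → 29524 → 14762 → 7381 → 22144 → 11072 → 5536 → 2768 → 1384 → 692 → 346 → 173 → 520 → 260 → 130 → 65 → 196 → 98 → 49 → 148 → 74 → 37 → 112 → 56 → 28 → 14 → 7 → 22 → 11 → 34 → 17 → 52 → 26 → 13 → 40 → 20 → 10 → 5 → 16 → 8 → 4 → 2 → 1
Total steps = 65

65 steps


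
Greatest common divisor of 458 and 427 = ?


458 = 1 * 427 + 31
427 = 13 * 31 + 24
31 = 1 * 24 + 7
24 = 3 * 7 + 3
7 = 2 * 3 + 1
3 = 3 * 1 + 0
GCD = 1


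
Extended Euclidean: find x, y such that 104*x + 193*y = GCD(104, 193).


Tabular extended Euclidean (each row: r = 104*s + 193*t):
r=104, s=1, t=0
r=193, s=0, t=1
q=0: r=104, s=1, t=0   [104*(1) + 193*(0) = 104]
q=1: r=89, s=-1, t=1   [104*(-1) + 193*(1) = 89]
q=1: r=15, s=2, t=-1   [104*(2) + 193*(-1) = 15]
q=5: r=14, s=-11, t=6   [104*(-11) + 193*(6) = 14]
q=1: r=1, s=13, t=-7   [104*(13) + 193*(-7) = 1]
q=14: r=0, s=-193, t=104   [104*(-193) + 193*(104) = 0]
GCD = 1; from the row with r=1: x=13, y=-7
Check: 104*(13) + 193*(-7) = 1352 - 1351 = 1

GCD = 1, x = 13, y = -7


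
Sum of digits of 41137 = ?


4 + 1 + 1 + 3 + 7 = 16


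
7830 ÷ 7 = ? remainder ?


7830 = 7 * 1118 + 4
Check: 7826 + 4 = 7830

q = 1118, r = 4


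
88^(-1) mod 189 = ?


Use the extended Euclidean algorithm on (189, 88); each row r = 189*s + 88*t:
r=189, s=1, t=0
r=88, s=0, t=1
q=2: r=13, s=1, t=-2   [189*(1) + 88*(-2) = 13]
q=6: r=10, s=-6, t=13   [189*(-6) + 88*(13) = 10]
q=1: r=3, s=7, t=-15   [189*(7) + 88*(-15) = 3]
q=3: r=1, s=-27, t=58   [189*(-27) + 88*(58) = 1]
q=3: r=0, s=88, t=-189   [189*(88) + 88*(-189) = 0]
GCD = 1 with t = 58, so 88*(58) ≡ 1 (mod 189)
Inverse = 58 mod 189 = 58
Check: 88 * 58 = 5104 ≡ 1 (mod 189)

88^(-1) ≡ 58 (mod 189)


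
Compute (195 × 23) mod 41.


195 × 23 = 4485
4485 mod 41 = 16


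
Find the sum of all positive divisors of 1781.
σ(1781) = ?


Divisors of 1781: 1, 13, 137, 1781
Sum = 1 + 13 + 137 + 1781 = 1932

σ(1781) = 1932


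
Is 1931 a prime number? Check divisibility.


Check divisors up to sqrt(1931) = 43.9431
No divisors found.
1931 is prime.

Yes, 1931 is prime


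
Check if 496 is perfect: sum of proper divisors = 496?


Proper divisors of 496: 1, 2, 4, 8, 16, 31, 62, 124, 248
Sum = 1 + 2 + 4 + 8 + 16 + 31 + 62 + 124 + 248 = 496

Yes, 496 is perfect (496 = 496)


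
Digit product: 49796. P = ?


4 × 9 × 7 × 9 × 6 = 13608


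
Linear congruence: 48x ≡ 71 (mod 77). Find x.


GCD(48, 77) = 1, unique solution
a^(-1) mod 77 = 69
x = 69 * 71 mod 77 = 48

x ≡ 48 (mod 77)


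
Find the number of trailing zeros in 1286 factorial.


floor(1286/5) = 257
floor(1286/25) = 51
floor(1286/125) = 10
floor(1286/625) = 2
Total = 320

320 trailing zeros


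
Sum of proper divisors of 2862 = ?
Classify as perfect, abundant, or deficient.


Proper divisors: 1, 2, 3, 6, 9, 18, 27, 53, 54, 106, 159, 318, 477, 954, 1431
Sum = 1 + 2 + 3 + 6 + 9 + 18 + 27 + 53 + 54 + 106 + 159 + 318 + 477 + 954 + 1431 = 3618
3618 > 2862 → abundant

s(2862) = 3618 (abundant)


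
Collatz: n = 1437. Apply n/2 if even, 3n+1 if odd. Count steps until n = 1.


1437 → 4312 → 2156 → 1078 → 539 → 1618 → 809 → 2428 → 1214 → 607 → 1822 → 911 → 2734 → 1367 → 4102 → 2051 → 6154 → 3077 → 9232 → 4616 → 2308 → 1154 → 577 → 1732 → 866 → 433 → 1300 → 650 → 325 → 976 → 488 → 244 → 122 → 61 → 184 → 92 → 46 → 23 → 70 → 35 → 106 → 53 → 160 → 80 → 40 → 20 → 10 → 5 → 16 → 8 → 4 → 2 → 1
Total steps = 52

52 steps


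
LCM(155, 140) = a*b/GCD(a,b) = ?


GCD(155, 140) = 5
LCM = 155*140/5 = 21700/5 = 4340

LCM = 4340


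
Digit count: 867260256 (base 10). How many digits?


867260256 has 9 digits in base 10
floor(log10(867260256)) + 1 = floor(8.9381) + 1 = 9

9 digits (base 10)


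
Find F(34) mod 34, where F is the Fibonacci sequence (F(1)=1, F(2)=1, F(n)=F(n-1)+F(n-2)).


F(k) mod 34 for k=1..34:
1, 1, 2, 3, 5, 8, 13, 21, 0, 21, 21, 8, 29, 3, 32, 1, 33, 0, 33, 33, 32, 31, 29, 26, 21, 13, 0, 13, 13, 26, 5, 31, 2, 33
F(34) mod 34 = 33


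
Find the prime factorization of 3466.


3466 / 2 = 1733
1733 / 1733 = 1
3466 = 2 × 1733


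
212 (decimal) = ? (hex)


212 (base 10) = 212 (decimal)
212 (decimal) = D4 (base 16)


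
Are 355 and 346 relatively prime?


Euclidean algorithm:
355 = 1 * 346 + 9
346 = 38 * 9 + 4
9 = 2 * 4 + 1
4 = 4 * 1 + 0
GCD(355, 346) = 1

Yes, coprime (GCD = 1)


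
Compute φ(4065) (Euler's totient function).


4065 = 3 × 5 × 271
Prime factors: 3, 5, 271
φ(4065) = 4065 × (1-1/3) × (1-1/5) × (1-1/271)
= 4065 × 2/3 × 4/5 × 270/271 = 2160

φ(4065) = 2160


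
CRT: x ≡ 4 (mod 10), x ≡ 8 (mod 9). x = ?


M = 10*9 = 90
M1 = M/10 = 9, M2 = M/9 = 10
M1^(-1) mod 10 = 9, M2^(-1) mod 9 = 1
x = 4*9*9 + 8*10*1 = 404
404 mod 90 = 44
Check: 44 mod 10 = 4 ✓, 44 mod 9 = 8 ✓

x ≡ 44 (mod 90)


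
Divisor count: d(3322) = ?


3322 = 2^1 × 11^1 × 151^1
d(3322) = (1+1) × (1+1) × (1+1) = 8

8 divisors


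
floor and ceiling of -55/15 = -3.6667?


-55/15 = -3.6667
floor = -4
ceil = -3

floor = -4, ceil = -3


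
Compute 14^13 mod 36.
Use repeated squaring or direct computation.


14^1 mod 36 = 14
14^2 mod 36 = 16
14^3 mod 36 = 8
14^4 mod 36 = 4
14^5 mod 36 = 20
14^6 mod 36 = 28
14^7 mod 36 = 32
14^8 mod 36 = 16
14^9 mod 36 = 8
14^10 mod 36 = 4
14^11 mod 36 = 20
14^12 mod 36 = 28
14^13 mod 36 = 32


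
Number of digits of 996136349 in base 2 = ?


996136349 in base 2 = 111011010111111101010110011101
Number of digits = 30

30 digits (base 2)


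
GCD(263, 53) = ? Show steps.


263 = 4 * 53 + 51
53 = 1 * 51 + 2
51 = 25 * 2 + 1
2 = 2 * 1 + 0
GCD = 1


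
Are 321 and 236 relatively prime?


Euclidean algorithm:
321 = 1 * 236 + 85
236 = 2 * 85 + 66
85 = 1 * 66 + 19
66 = 3 * 19 + 9
19 = 2 * 9 + 1
9 = 9 * 1 + 0
GCD(321, 236) = 1

Yes, coprime (GCD = 1)


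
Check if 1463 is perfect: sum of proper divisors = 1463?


Proper divisors of 1463: 1, 7, 11, 19, 77, 133, 209
Sum = 1 + 7 + 11 + 19 + 77 + 133 + 209 = 457

No, 1463 is not perfect (457 ≠ 1463)


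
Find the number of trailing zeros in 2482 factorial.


floor(2482/5) = 496
floor(2482/25) = 99
floor(2482/125) = 19
floor(2482/625) = 3
Total = 617

617 trailing zeros


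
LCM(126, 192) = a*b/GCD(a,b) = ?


GCD(126, 192) = 6
LCM = 126*192/6 = 24192/6 = 4032

LCM = 4032


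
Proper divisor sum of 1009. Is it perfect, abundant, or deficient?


Proper divisors: 1
Sum = 1 = 1
1 < 1009 → deficient

s(1009) = 1 (deficient)


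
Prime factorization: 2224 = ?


2224 / 2 = 1112
1112 / 2 = 556
556 / 2 = 278
278 / 2 = 139
139 / 139 = 1
2224 = 2^4 × 139


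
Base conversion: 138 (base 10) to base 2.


138 (base 10) = 138 (decimal)
138 (decimal) = 10001010 (base 2)


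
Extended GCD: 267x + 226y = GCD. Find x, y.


Tabular extended Euclidean (each row: r = 267*s + 226*t):
r=267, s=1, t=0
r=226, s=0, t=1
q=1: r=41, s=1, t=-1   [267*(1) + 226*(-1) = 41]
q=5: r=21, s=-5, t=6   [267*(-5) + 226*(6) = 21]
q=1: r=20, s=6, t=-7   [267*(6) + 226*(-7) = 20]
q=1: r=1, s=-11, t=13   [267*(-11) + 226*(13) = 1]
q=20: r=0, s=226, t=-267   [267*(226) + 226*(-267) = 0]
GCD = 1; from the row with r=1: x=-11, y=13
Check: 267*(-11) + 226*(13) = -2937 + 2938 = 1

GCD = 1, x = -11, y = 13


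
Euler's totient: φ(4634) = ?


4634 = 2 × 7 × 331
Prime factors: 2, 7, 331
φ(4634) = 4634 × (1-1/2) × (1-1/7) × (1-1/331)
= 4634 × 1/2 × 6/7 × 330/331 = 1980

φ(4634) = 1980


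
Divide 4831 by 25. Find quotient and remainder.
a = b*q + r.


4831 = 25 * 193 + 6
Check: 4825 + 6 = 4831

q = 193, r = 6


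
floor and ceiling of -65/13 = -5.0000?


-65/13 = -5.0000
floor = -5
ceil = -5

floor = -5, ceil = -5


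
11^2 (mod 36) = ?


11^1 mod 36 = 11
11^2 mod 36 = 13


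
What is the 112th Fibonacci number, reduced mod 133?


F(k) mod 133 for k=1..112:
1, 1, 2, 3, 5, 8, 13, 21, 34, 55, 89, 11, 100, 111, 78, 56, 1, 57, 58, 115, 40, 22, 62, 84, 13, 97, 110, 74, 51, 125, 43, 35, 78, 113, 58, 38, 96, 1, 97, 98, 62, 27, 89, 116, 72, 55, 127, 49, 43, 92, 2, 94, 96, 57, 20, 77, 97, 41, 5, 46, 51, 97, 15, 112, 127, 106, 100, 73, 40, 113, 20, 0, 20, 20, 40, 60, 100, 27, 127, 21, 15, 36, 51, 87, 5, 92, 97, 56, 20, 76, 96, 39, 2, 41, 43, 84, 127, 78, 72, 17, 89, 106, 62, 35, 97, 132, 96, 95, 58, 20, 78, 98
F(112) mod 133 = 98


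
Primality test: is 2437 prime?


Check divisors up to sqrt(2437) = 49.3660
No divisors found.
2437 is prime.

Yes, 2437 is prime


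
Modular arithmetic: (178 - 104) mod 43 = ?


178 - 104 = 74
74 mod 43 = 31


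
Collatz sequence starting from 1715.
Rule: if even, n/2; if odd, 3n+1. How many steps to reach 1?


1715 → 5146 → 2573 → 7720 → 3860 → 1930 → 965 → 2896 → 1448 → 724 → 362 → 181 → 544 → 272 → 136 → 68 → 34 → 17 → 52 → 26 → 13 → 40 → 20 → 10 → 5 → 16 → 8 → 4 → 2 → 1
Total steps = 29

29 steps


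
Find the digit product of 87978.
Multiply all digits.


8 × 7 × 9 × 7 × 8 = 28224


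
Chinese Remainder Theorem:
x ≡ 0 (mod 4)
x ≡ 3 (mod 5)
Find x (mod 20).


M = 4*5 = 20
M1 = M/4 = 5, M2 = M/5 = 4
M1^(-1) mod 4 = 1, M2^(-1) mod 5 = 4
x = 0*5*1 + 3*4*4 = 48
48 mod 20 = 8
Check: 8 mod 4 = 0 ✓, 8 mod 5 = 3 ✓

x ≡ 8 (mod 20)


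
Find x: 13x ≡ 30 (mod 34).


GCD(13, 34) = 1, unique solution
a^(-1) mod 34 = 21
x = 21 * 30 mod 34 = 18

x ≡ 18 (mod 34)


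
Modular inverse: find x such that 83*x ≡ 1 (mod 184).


Use the extended Euclidean algorithm on (184, 83); each row r = 184*s + 83*t:
r=184, s=1, t=0
r=83, s=0, t=1
q=2: r=18, s=1, t=-2   [184*(1) + 83*(-2) = 18]
q=4: r=11, s=-4, t=9   [184*(-4) + 83*(9) = 11]
q=1: r=7, s=5, t=-11   [184*(5) + 83*(-11) = 7]
q=1: r=4, s=-9, t=20   [184*(-9) + 83*(20) = 4]
q=1: r=3, s=14, t=-31   [184*(14) + 83*(-31) = 3]
q=1: r=1, s=-23, t=51   [184*(-23) + 83*(51) = 1]
q=3: r=0, s=83, t=-184   [184*(83) + 83*(-184) = 0]
GCD = 1 with t = 51, so 83*(51) ≡ 1 (mod 184)
Inverse = 51 mod 184 = 51
Check: 83 * 51 = 4233 ≡ 1 (mod 184)

83^(-1) ≡ 51 (mod 184)


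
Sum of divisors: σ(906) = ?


Divisors of 906: 1, 2, 3, 6, 151, 302, 453, 906
Sum = 1 + 2 + 3 + 6 + 151 + 302 + 453 + 906 = 1824

σ(906) = 1824


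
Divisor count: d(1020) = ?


1020 = 2^2 × 3^1 × 5^1 × 17^1
d(1020) = (2+1) × (1+1) × (1+1) × (1+1) = 24

24 divisors


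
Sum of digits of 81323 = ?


8 + 1 + 3 + 2 + 3 = 17


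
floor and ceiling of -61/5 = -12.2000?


-61/5 = -12.2000
floor = -13
ceil = -12

floor = -13, ceil = -12


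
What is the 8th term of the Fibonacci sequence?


Sequence: 1, 1, 2, 3, 5, 8, 13, 21
F(8) = 21


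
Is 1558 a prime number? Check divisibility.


1558 / 2 = 779 (exact division)
1558 is NOT prime.

No, 1558 is not prime


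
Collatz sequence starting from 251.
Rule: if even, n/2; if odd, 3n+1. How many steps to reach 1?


251 → 754 → 377 → 1132 → 566 → 283 → 850 → 425 → 1276 → 638 → 319 → 958 → 479 → 1438 → 719 → 2158 → 1079 → 3238 → 1619 → 4858 → 2429 → 7288 → 3644 → 1822 → 911 → 2734 → 1367 → 4102 → 2051 → 6154 → 3077 → 9232 → 4616 → 2308 → 1154 → 577 → 1732 → 866 → 433 → 1300 → 650 → 325 → 976 → 488 → 244 → 122 → 61 → 184 → 92 → 46 → 23 → 70 → 35 → 106 → 53 → 160 → 80 → 40 → 20 → 10 → 5 → 16 → 8 → 4 → 2 → 1
Total steps = 65

65 steps


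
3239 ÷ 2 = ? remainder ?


3239 = 2 * 1619 + 1
Check: 3238 + 1 = 3239

q = 1619, r = 1


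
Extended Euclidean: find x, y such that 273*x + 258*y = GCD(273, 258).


Tabular extended Euclidean (each row: r = 273*s + 258*t):
r=273, s=1, t=0
r=258, s=0, t=1
q=1: r=15, s=1, t=-1   [273*(1) + 258*(-1) = 15]
q=17: r=3, s=-17, t=18   [273*(-17) + 258*(18) = 3]
q=5: r=0, s=86, t=-91   [273*(86) + 258*(-91) = 0]
GCD = 3; from the row with r=3: x=-17, y=18
Check: 273*(-17) + 258*(18) = -4641 + 4644 = 3

GCD = 3, x = -17, y = 18


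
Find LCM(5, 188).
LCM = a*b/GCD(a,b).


GCD(5, 188) = 1
LCM = 5*188/1 = 940/1 = 940

LCM = 940


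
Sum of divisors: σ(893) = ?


Divisors of 893: 1, 19, 47, 893
Sum = 1 + 19 + 47 + 893 = 960

σ(893) = 960


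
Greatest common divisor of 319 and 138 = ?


319 = 2 * 138 + 43
138 = 3 * 43 + 9
43 = 4 * 9 + 7
9 = 1 * 7 + 2
7 = 3 * 2 + 1
2 = 2 * 1 + 0
GCD = 1


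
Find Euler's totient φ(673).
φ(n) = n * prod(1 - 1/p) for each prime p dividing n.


673 = 673
Prime factors: 673
φ(673) = 673 × (1-1/673)
= 673 × 672/673 = 672

φ(673) = 672


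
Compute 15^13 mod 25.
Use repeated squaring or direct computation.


15^1 mod 25 = 15
15^2 mod 25 = 0
15^3 mod 25 = 0
15^4 mod 25 = 0
15^5 mod 25 = 0
15^6 mod 25 = 0
15^7 mod 25 = 0
15^8 mod 25 = 0
15^9 mod 25 = 0
15^10 mod 25 = 0
15^11 mod 25 = 0
15^12 mod 25 = 0
15^13 mod 25 = 0


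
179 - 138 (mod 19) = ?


179 - 138 = 41
41 mod 19 = 3


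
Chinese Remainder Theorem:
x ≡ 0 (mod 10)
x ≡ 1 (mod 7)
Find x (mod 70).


M = 10*7 = 70
M1 = M/10 = 7, M2 = M/7 = 10
M1^(-1) mod 10 = 3, M2^(-1) mod 7 = 5
x = 0*7*3 + 1*10*5 = 50
50 mod 70 = 50
Check: 50 mod 10 = 0 ✓, 50 mod 7 = 1 ✓

x ≡ 50 (mod 70)


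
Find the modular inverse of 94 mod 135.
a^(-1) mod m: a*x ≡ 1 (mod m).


Use the extended Euclidean algorithm on (135, 94); each row r = 135*s + 94*t:
r=135, s=1, t=0
r=94, s=0, t=1
q=1: r=41, s=1, t=-1   [135*(1) + 94*(-1) = 41]
q=2: r=12, s=-2, t=3   [135*(-2) + 94*(3) = 12]
q=3: r=5, s=7, t=-10   [135*(7) + 94*(-10) = 5]
q=2: r=2, s=-16, t=23   [135*(-16) + 94*(23) = 2]
q=2: r=1, s=39, t=-56   [135*(39) + 94*(-56) = 1]
q=2: r=0, s=-94, t=135   [135*(-94) + 94*(135) = 0]
GCD = 1 with t = -56, so 94*(-56) ≡ 1 (mod 135)
Inverse = -56 mod 135 = 79
Check: 94 * 79 = 7426 ≡ 1 (mod 135)

94^(-1) ≡ 79 (mod 135)


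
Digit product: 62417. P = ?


6 × 2 × 4 × 1 × 7 = 336


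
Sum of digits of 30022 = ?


3 + 0 + 0 + 2 + 2 = 7


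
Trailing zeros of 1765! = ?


floor(1765/5) = 353
floor(1765/25) = 70
floor(1765/125) = 14
floor(1765/625) = 2
Total = 439

439 trailing zeros


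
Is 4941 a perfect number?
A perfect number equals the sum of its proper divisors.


Proper divisors of 4941: 1, 3, 9, 27, 61, 81, 183, 549, 1647
Sum = 1 + 3 + 9 + 27 + 61 + 81 + 183 + 549 + 1647 = 2561

No, 4941 is not perfect (2561 ≠ 4941)


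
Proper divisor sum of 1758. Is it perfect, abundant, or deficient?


Proper divisors: 1, 2, 3, 6, 293, 586, 879
Sum = 1 + 2 + 3 + 6 + 293 + 586 + 879 = 1770
1770 > 1758 → abundant

s(1758) = 1770 (abundant)


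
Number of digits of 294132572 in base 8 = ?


294132572 in base 8 = 2142015534
Number of digits = 10

10 digits (base 8)


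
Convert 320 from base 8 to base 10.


320 (base 8) = 208 (decimal)
208 (decimal) = 208 (base 10)


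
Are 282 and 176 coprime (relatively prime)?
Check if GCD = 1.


Euclidean algorithm:
282 = 1 * 176 + 106
176 = 1 * 106 + 70
106 = 1 * 70 + 36
70 = 1 * 36 + 34
36 = 1 * 34 + 2
34 = 17 * 2 + 0
GCD(282, 176) = 2

No, not coprime (GCD = 2)


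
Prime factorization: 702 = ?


702 / 2 = 351
351 / 3 = 117
117 / 3 = 39
39 / 3 = 13
13 / 13 = 1
702 = 2 × 3^3 × 13


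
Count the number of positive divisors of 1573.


1573 = 11^2 × 13^1
d(1573) = (2+1) × (1+1) = 6

6 divisors


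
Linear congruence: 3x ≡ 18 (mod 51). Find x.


GCD(3, 51) = 3 divides 18
Divide: 1x ≡ 6 (mod 17)
x ≡ 6 (mod 17)


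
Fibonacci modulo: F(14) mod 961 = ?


F(k) mod 961 for k=1..14:
1, 1, 2, 3, 5, 8, 13, 21, 34, 55, 89, 144, 233, 377
F(14) mod 961 = 377


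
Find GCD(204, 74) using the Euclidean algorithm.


204 = 2 * 74 + 56
74 = 1 * 56 + 18
56 = 3 * 18 + 2
18 = 9 * 2 + 0
GCD = 2


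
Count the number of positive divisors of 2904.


2904 = 2^3 × 3^1 × 11^2
d(2904) = (3+1) × (1+1) × (2+1) = 24

24 divisors


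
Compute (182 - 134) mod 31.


182 - 134 = 48
48 mod 31 = 17


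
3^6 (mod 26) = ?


3^1 mod 26 = 3
3^2 mod 26 = 9
3^3 mod 26 = 1
3^4 mod 26 = 3
3^5 mod 26 = 9
3^6 mod 26 = 1


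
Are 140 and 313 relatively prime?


Euclidean algorithm:
313 = 2 * 140 + 33
140 = 4 * 33 + 8
33 = 4 * 8 + 1
8 = 8 * 1 + 0
GCD(140, 313) = 1

Yes, coprime (GCD = 1)


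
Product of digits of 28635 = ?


2 × 8 × 6 × 3 × 5 = 1440


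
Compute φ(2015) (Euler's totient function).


2015 = 5 × 13 × 31
Prime factors: 5, 13, 31
φ(2015) = 2015 × (1-1/5) × (1-1/13) × (1-1/31)
= 2015 × 4/5 × 12/13 × 30/31 = 1440

φ(2015) = 1440


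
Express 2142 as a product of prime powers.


2142 / 2 = 1071
1071 / 3 = 357
357 / 3 = 119
119 / 7 = 17
17 / 17 = 1
2142 = 2 × 3^2 × 7 × 17


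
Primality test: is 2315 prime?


2315 / 5 = 463 (exact division)
2315 is NOT prime.

No, 2315 is not prime


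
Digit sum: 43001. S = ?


4 + 3 + 0 + 0 + 1 = 8


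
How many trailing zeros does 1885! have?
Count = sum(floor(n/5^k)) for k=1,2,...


floor(1885/5) = 377
floor(1885/25) = 75
floor(1885/125) = 15
floor(1885/625) = 3
Total = 470

470 trailing zeros


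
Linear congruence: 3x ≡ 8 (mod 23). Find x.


GCD(3, 23) = 1, unique solution
a^(-1) mod 23 = 8
x = 8 * 8 mod 23 = 18

x ≡ 18 (mod 23)


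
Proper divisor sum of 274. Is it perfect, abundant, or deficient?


Proper divisors: 1, 2, 137
Sum = 1 + 2 + 137 = 140
140 < 274 → deficient

s(274) = 140 (deficient)


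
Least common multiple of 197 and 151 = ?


GCD(197, 151) = 1
LCM = 197*151/1 = 29747/1 = 29747

LCM = 29747


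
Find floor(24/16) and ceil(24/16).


24/16 = 1.5000
floor = 1
ceil = 2

floor = 1, ceil = 2


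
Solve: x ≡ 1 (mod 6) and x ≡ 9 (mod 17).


M = 6*17 = 102
M1 = M/6 = 17, M2 = M/17 = 6
M1^(-1) mod 6 = 5, M2^(-1) mod 17 = 3
x = 1*17*5 + 9*6*3 = 247
247 mod 102 = 43
Check: 43 mod 6 = 1 ✓, 43 mod 17 = 9 ✓

x ≡ 43 (mod 102)


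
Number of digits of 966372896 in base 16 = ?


966372896 in base 16 = 3999AE20
Number of digits = 8

8 digits (base 16)


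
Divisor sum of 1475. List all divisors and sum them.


Divisors of 1475: 1, 5, 25, 59, 295, 1475
Sum = 1 + 5 + 25 + 59 + 295 + 1475 = 1860

σ(1475) = 1860


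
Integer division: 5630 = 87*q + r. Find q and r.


5630 = 87 * 64 + 62
Check: 5568 + 62 = 5630

q = 64, r = 62


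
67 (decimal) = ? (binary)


67 (base 10) = 67 (decimal)
67 (decimal) = 1000011 (base 2)


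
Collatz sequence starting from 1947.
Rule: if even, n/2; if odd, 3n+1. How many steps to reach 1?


1947 → 5842 → 2921 → 8764 → 4382 → 2191 → 6574 → 3287 → 9862 → 4931 → 14794 → 7397 → 22192 → 11096 → 5548 → 2774 → 1387 → 4162 → 2081 → 6244 → 3122 → 1561 → 4684 → 2342 → 1171 → 3514 → 1757 → 5272 → 2636 → 1318 → 659 → 1978 → 989 → 2968 → 1484 → 742 → 371 → 1114 → 557 → 1672 → 836 → 418 → 209 → 628 → 314 → 157 → 472 → 236 → 118 → 59 → 178 → 89 → 268 → 134 → 67 → 202 → 101 → 304 → 152 → 76 → 38 → 19 → 58 → 29 → 88 → 44 → 22 → 11 → 34 → 17 → 52 → 26 → 13 → 40 → 20 → 10 → 5 → 16 → 8 → 4 → 2 → 1
Total steps = 81

81 steps
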